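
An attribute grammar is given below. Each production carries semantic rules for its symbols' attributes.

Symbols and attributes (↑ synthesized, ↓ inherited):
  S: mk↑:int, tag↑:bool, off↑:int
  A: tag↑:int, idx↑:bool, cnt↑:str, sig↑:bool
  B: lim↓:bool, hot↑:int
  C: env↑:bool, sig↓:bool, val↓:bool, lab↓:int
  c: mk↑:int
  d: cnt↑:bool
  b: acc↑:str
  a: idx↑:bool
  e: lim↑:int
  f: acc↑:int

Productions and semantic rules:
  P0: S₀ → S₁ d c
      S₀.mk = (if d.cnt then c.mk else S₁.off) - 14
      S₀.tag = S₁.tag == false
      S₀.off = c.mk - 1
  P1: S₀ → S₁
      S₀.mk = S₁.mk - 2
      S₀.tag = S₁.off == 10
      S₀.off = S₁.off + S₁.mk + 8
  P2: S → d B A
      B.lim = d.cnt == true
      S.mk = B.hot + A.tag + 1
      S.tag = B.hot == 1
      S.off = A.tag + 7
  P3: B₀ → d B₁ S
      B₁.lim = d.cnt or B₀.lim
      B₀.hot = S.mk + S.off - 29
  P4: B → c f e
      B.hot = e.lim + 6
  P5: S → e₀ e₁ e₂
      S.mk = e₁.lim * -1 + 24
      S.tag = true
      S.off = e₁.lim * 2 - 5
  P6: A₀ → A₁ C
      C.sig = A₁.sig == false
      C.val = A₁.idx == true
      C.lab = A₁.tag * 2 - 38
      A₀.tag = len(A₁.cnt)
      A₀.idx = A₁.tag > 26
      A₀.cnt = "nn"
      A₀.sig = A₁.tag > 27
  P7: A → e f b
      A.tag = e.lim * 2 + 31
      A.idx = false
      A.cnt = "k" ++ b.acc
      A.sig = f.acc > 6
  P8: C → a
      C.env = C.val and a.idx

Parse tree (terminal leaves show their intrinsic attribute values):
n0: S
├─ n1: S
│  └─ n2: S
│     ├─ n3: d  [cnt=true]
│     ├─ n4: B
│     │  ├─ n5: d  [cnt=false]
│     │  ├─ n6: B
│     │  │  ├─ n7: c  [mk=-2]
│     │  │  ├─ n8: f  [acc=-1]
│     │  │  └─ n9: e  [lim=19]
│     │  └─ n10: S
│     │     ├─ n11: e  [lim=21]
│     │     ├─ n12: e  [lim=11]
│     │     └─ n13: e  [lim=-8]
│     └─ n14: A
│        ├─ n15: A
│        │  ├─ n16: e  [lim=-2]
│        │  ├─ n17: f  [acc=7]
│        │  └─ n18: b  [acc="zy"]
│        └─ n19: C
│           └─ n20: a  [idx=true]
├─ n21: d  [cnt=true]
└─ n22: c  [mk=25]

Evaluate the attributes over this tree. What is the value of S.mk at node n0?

11

1. n3.cnt = true  [terminal]
2. n4.lim = true  [d.cnt == true]
3. n5.cnt = false  [terminal]
4. n6.lim = true  [d.cnt or B₀.lim]
5. n7.mk = -2  [terminal]
6. n8.acc = -1  [terminal]
7. n9.lim = 19  [terminal]
8. n6.hot = 25  [e.lim + 6]
9. n11.lim = 21  [terminal]
10. n12.lim = 11  [terminal]
11. n13.lim = -8  [terminal]
12. n10.mk = 13  [e₁.lim * -1 + 24]
13. n10.tag = true  [true]
14. n10.off = 17  [e₁.lim * 2 - 5]
15. n4.hot = 1  [S.mk + S.off - 29]
16. n16.lim = -2  [terminal]
17. n17.acc = 7  [terminal]
18. n18.acc = "zy"  [terminal]
19. n15.tag = 27  [e.lim * 2 + 31]
20. n15.idx = false  [false]
21. n15.cnt = "kzy"  ["k" ++ b.acc]
22. n15.sig = true  [f.acc > 6]
23. n19.sig = false  [A₁.sig == false]
24. n19.val = false  [A₁.idx == true]
25. n19.lab = 16  [A₁.tag * 2 - 38]
26. n20.idx = true  [terminal]
27. n19.env = false  [C.val and a.idx]
28. n14.tag = 3  [len(A₁.cnt)]
29. n14.idx = true  [A₁.tag > 26]
30. n14.cnt = "nn"  ["nn"]
31. n14.sig = false  [A₁.tag > 27]
32. n2.mk = 5  [B.hot + A.tag + 1]
33. n2.tag = true  [B.hot == 1]
34. n2.off = 10  [A.tag + 7]
35. n1.mk = 3  [S₁.mk - 2]
36. n1.tag = true  [S₁.off == 10]
37. n1.off = 23  [S₁.off + S₁.mk + 8]
38. n21.cnt = true  [terminal]
39. n22.mk = 25  [terminal]
40. n0.mk = 11  [(if d.cnt then c.mk else S₁.off) - 14]
41. n0.tag = false  [S₁.tag == false]
42. n0.off = 24  [c.mk - 1]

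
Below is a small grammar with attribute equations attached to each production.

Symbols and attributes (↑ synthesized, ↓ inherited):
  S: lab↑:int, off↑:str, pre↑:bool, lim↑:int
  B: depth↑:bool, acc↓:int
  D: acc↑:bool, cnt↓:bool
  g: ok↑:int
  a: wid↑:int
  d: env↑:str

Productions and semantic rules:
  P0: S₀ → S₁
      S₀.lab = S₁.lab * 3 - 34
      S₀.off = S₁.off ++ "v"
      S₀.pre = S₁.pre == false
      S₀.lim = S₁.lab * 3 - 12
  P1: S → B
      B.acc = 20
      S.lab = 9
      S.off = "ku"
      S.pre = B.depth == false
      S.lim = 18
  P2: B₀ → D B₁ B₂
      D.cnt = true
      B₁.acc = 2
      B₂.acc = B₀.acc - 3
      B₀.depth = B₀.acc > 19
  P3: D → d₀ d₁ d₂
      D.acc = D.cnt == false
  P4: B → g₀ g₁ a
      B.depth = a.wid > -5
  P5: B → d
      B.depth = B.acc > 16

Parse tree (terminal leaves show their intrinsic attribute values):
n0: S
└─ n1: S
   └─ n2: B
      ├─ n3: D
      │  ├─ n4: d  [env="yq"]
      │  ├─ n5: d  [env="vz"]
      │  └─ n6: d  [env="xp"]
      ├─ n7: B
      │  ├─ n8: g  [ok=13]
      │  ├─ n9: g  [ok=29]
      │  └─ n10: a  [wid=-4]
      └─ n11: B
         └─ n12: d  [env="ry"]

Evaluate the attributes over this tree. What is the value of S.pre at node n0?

1. n2.acc = 20  [20]
2. n3.cnt = true  [true]
3. n4.env = "yq"  [terminal]
4. n5.env = "vz"  [terminal]
5. n6.env = "xp"  [terminal]
6. n3.acc = false  [D.cnt == false]
7. n7.acc = 2  [2]
8. n8.ok = 13  [terminal]
9. n9.ok = 29  [terminal]
10. n10.wid = -4  [terminal]
11. n7.depth = true  [a.wid > -5]
12. n11.acc = 17  [B₀.acc - 3]
13. n12.env = "ry"  [terminal]
14. n11.depth = true  [B.acc > 16]
15. n2.depth = true  [B₀.acc > 19]
16. n1.lab = 9  [9]
17. n1.off = "ku"  ["ku"]
18. n1.pre = false  [B.depth == false]
19. n1.lim = 18  [18]
20. n0.lab = -7  [S₁.lab * 3 - 34]
21. n0.off = "kuv"  [S₁.off ++ "v"]
22. n0.pre = true  [S₁.pre == false]
23. n0.lim = 15  [S₁.lab * 3 - 12]

true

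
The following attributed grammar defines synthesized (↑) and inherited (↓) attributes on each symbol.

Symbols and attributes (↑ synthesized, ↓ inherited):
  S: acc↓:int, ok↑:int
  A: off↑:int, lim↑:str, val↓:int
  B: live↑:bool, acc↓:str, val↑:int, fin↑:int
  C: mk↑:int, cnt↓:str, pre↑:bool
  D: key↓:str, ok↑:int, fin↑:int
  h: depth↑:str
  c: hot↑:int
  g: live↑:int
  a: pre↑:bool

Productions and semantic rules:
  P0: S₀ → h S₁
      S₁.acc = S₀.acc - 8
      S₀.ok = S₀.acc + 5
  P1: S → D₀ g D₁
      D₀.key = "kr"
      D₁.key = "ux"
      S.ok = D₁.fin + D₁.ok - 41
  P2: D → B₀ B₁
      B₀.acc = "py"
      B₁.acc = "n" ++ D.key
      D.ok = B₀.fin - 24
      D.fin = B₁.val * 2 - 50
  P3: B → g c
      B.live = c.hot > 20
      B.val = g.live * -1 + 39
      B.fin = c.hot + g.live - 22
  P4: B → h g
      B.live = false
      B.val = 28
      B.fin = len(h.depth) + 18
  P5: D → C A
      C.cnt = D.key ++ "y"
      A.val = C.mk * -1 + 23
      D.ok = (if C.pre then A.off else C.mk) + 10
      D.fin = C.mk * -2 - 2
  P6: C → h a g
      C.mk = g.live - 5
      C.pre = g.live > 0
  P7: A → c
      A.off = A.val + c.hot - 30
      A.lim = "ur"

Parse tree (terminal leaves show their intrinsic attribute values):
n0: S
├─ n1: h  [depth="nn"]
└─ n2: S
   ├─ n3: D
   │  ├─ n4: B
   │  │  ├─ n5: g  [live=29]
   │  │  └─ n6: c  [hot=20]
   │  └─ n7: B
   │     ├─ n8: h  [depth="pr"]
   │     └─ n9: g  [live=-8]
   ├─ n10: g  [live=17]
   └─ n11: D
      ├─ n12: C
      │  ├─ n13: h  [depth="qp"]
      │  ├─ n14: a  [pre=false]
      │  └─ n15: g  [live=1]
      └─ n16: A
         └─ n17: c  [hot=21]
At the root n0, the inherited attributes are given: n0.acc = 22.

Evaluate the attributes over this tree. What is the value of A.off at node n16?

1. n0.acc = 22  [given at root]
2. n1.depth = "nn"  [terminal]
3. n2.acc = 14  [S₀.acc - 8]
4. n3.key = "kr"  ["kr"]
5. n4.acc = "py"  ["py"]
6. n5.live = 29  [terminal]
7. n6.hot = 20  [terminal]
8. n4.live = false  [c.hot > 20]
9. n4.val = 10  [g.live * -1 + 39]
10. n4.fin = 27  [c.hot + g.live - 22]
11. n7.acc = "nkr"  ["n" ++ D.key]
12. n8.depth = "pr"  [terminal]
13. n9.live = -8  [terminal]
14. n7.live = false  [false]
15. n7.val = 28  [28]
16. n7.fin = 20  [len(h.depth) + 18]
17. n3.ok = 3  [B₀.fin - 24]
18. n3.fin = 6  [B₁.val * 2 - 50]
19. n10.live = 17  [terminal]
20. n11.key = "ux"  ["ux"]
21. n12.cnt = "uxy"  [D.key ++ "y"]
22. n13.depth = "qp"  [terminal]
23. n14.pre = false  [terminal]
24. n15.live = 1  [terminal]
25. n12.mk = -4  [g.live - 5]
26. n12.pre = true  [g.live > 0]
27. n16.val = 27  [C.mk * -1 + 23]
28. n17.hot = 21  [terminal]
29. n16.off = 18  [A.val + c.hot - 30]
30. n16.lim = "ur"  ["ur"]
31. n11.ok = 28  [(if C.pre then A.off else C.mk) + 10]
32. n11.fin = 6  [C.mk * -2 - 2]
33. n2.ok = -7  [D₁.fin + D₁.ok - 41]
34. n0.ok = 27  [S₀.acc + 5]

18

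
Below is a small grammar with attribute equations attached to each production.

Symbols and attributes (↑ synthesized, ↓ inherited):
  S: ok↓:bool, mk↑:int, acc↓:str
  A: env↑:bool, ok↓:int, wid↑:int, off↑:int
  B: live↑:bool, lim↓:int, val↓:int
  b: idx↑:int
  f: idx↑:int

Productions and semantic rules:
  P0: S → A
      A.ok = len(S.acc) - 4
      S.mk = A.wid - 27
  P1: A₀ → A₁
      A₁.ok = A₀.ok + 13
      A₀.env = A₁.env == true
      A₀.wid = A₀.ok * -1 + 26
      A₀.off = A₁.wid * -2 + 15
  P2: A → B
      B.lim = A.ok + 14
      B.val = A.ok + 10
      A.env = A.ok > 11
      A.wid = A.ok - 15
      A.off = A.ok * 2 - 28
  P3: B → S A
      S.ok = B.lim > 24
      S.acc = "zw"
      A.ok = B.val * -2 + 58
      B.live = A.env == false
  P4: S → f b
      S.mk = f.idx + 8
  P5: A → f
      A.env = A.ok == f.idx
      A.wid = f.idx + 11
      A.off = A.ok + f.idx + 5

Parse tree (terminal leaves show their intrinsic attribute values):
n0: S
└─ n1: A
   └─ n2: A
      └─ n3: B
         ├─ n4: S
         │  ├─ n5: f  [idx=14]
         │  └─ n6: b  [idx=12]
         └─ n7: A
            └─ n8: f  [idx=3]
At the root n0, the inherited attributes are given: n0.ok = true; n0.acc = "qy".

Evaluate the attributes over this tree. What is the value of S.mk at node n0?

1

1. n0.ok = true  [given at root]
2. n0.acc = "qy"  [given at root]
3. n1.ok = -2  [len(S.acc) - 4]
4. n2.ok = 11  [A₀.ok + 13]
5. n3.lim = 25  [A.ok + 14]
6. n3.val = 21  [A.ok + 10]
7. n4.ok = true  [B.lim > 24]
8. n4.acc = "zw"  ["zw"]
9. n5.idx = 14  [terminal]
10. n6.idx = 12  [terminal]
11. n4.mk = 22  [f.idx + 8]
12. n7.ok = 16  [B.val * -2 + 58]
13. n8.idx = 3  [terminal]
14. n7.env = false  [A.ok == f.idx]
15. n7.wid = 14  [f.idx + 11]
16. n7.off = 24  [A.ok + f.idx + 5]
17. n3.live = true  [A.env == false]
18. n2.env = false  [A.ok > 11]
19. n2.wid = -4  [A.ok - 15]
20. n2.off = -6  [A.ok * 2 - 28]
21. n1.env = false  [A₁.env == true]
22. n1.wid = 28  [A₀.ok * -1 + 26]
23. n1.off = 23  [A₁.wid * -2 + 15]
24. n0.mk = 1  [A.wid - 27]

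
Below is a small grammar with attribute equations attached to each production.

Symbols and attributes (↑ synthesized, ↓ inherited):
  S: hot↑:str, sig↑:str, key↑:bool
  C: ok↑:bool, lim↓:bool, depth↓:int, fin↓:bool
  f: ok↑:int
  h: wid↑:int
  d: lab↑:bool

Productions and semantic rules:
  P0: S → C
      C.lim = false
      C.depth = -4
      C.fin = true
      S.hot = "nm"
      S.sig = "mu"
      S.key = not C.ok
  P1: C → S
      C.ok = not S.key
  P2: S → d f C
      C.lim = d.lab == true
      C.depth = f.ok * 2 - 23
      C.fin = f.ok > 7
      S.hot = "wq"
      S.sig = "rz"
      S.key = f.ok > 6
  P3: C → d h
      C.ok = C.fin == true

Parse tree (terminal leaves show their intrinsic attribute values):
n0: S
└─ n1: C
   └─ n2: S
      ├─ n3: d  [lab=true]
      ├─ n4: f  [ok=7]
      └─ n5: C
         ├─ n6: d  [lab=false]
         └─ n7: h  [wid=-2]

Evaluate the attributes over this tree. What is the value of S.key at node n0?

1. n1.lim = false  [false]
2. n1.depth = -4  [-4]
3. n1.fin = true  [true]
4. n3.lab = true  [terminal]
5. n4.ok = 7  [terminal]
6. n5.lim = true  [d.lab == true]
7. n5.depth = -9  [f.ok * 2 - 23]
8. n5.fin = false  [f.ok > 7]
9. n6.lab = false  [terminal]
10. n7.wid = -2  [terminal]
11. n5.ok = false  [C.fin == true]
12. n2.hot = "wq"  ["wq"]
13. n2.sig = "rz"  ["rz"]
14. n2.key = true  [f.ok > 6]
15. n1.ok = false  [not S.key]
16. n0.hot = "nm"  ["nm"]
17. n0.sig = "mu"  ["mu"]
18. n0.key = true  [not C.ok]

true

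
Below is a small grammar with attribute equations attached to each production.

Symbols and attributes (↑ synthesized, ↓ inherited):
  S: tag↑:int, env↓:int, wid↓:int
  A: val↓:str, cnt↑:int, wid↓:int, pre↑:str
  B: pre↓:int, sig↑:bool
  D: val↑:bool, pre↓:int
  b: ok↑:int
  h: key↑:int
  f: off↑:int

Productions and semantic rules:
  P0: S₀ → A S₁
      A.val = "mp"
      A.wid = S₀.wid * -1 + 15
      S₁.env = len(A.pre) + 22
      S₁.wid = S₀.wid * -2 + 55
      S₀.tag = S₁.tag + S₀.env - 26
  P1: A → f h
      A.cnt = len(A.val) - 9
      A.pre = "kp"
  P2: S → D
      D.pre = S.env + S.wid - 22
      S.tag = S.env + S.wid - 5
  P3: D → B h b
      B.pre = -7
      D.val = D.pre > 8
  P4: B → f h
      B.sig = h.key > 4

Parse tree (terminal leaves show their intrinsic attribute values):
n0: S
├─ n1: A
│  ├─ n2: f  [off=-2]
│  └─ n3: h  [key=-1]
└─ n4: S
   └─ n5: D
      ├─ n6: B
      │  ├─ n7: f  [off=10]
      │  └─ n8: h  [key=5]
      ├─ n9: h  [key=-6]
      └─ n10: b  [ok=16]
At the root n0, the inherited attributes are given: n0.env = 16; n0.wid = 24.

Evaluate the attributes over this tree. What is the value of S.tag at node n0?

16

1. n0.env = 16  [given at root]
2. n0.wid = 24  [given at root]
3. n1.val = "mp"  ["mp"]
4. n1.wid = -9  [S₀.wid * -1 + 15]
5. n2.off = -2  [terminal]
6. n3.key = -1  [terminal]
7. n1.cnt = -7  [len(A.val) - 9]
8. n1.pre = "kp"  ["kp"]
9. n4.env = 24  [len(A.pre) + 22]
10. n4.wid = 7  [S₀.wid * -2 + 55]
11. n5.pre = 9  [S.env + S.wid - 22]
12. n6.pre = -7  [-7]
13. n7.off = 10  [terminal]
14. n8.key = 5  [terminal]
15. n6.sig = true  [h.key > 4]
16. n9.key = -6  [terminal]
17. n10.ok = 16  [terminal]
18. n5.val = true  [D.pre > 8]
19. n4.tag = 26  [S.env + S.wid - 5]
20. n0.tag = 16  [S₁.tag + S₀.env - 26]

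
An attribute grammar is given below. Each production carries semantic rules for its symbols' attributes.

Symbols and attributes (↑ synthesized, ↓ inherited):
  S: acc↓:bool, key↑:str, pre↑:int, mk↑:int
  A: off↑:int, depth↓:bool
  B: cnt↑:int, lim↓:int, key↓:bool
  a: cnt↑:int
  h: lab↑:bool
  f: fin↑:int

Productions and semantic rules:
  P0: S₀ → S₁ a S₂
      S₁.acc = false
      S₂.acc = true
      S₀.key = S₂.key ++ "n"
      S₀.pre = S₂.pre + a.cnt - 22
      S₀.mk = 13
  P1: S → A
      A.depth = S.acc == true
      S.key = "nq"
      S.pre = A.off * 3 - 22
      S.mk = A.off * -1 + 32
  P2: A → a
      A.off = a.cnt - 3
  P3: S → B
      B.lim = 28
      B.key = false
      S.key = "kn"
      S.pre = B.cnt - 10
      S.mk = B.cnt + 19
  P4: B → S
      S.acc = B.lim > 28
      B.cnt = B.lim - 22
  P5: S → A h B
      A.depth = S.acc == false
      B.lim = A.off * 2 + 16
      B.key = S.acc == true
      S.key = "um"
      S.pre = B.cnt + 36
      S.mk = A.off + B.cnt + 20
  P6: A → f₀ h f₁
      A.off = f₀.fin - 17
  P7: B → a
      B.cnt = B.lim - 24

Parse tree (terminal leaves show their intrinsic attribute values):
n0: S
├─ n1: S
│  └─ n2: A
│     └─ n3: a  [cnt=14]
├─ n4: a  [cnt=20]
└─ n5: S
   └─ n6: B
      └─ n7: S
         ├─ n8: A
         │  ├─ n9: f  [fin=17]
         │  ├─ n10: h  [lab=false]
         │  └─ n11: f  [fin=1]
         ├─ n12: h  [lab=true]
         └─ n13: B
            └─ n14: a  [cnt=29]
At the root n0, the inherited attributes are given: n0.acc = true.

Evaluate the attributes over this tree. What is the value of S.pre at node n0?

-6

1. n0.acc = true  [given at root]
2. n1.acc = false  [false]
3. n2.depth = false  [S.acc == true]
4. n3.cnt = 14  [terminal]
5. n2.off = 11  [a.cnt - 3]
6. n1.key = "nq"  ["nq"]
7. n1.pre = 11  [A.off * 3 - 22]
8. n1.mk = 21  [A.off * -1 + 32]
9. n4.cnt = 20  [terminal]
10. n5.acc = true  [true]
11. n6.lim = 28  [28]
12. n6.key = false  [false]
13. n7.acc = false  [B.lim > 28]
14. n8.depth = true  [S.acc == false]
15. n9.fin = 17  [terminal]
16. n10.lab = false  [terminal]
17. n11.fin = 1  [terminal]
18. n8.off = 0  [f₀.fin - 17]
19. n12.lab = true  [terminal]
20. n13.lim = 16  [A.off * 2 + 16]
21. n13.key = false  [S.acc == true]
22. n14.cnt = 29  [terminal]
23. n13.cnt = -8  [B.lim - 24]
24. n7.key = "um"  ["um"]
25. n7.pre = 28  [B.cnt + 36]
26. n7.mk = 12  [A.off + B.cnt + 20]
27. n6.cnt = 6  [B.lim - 22]
28. n5.key = "kn"  ["kn"]
29. n5.pre = -4  [B.cnt - 10]
30. n5.mk = 25  [B.cnt + 19]
31. n0.key = "knn"  [S₂.key ++ "n"]
32. n0.pre = -6  [S₂.pre + a.cnt - 22]
33. n0.mk = 13  [13]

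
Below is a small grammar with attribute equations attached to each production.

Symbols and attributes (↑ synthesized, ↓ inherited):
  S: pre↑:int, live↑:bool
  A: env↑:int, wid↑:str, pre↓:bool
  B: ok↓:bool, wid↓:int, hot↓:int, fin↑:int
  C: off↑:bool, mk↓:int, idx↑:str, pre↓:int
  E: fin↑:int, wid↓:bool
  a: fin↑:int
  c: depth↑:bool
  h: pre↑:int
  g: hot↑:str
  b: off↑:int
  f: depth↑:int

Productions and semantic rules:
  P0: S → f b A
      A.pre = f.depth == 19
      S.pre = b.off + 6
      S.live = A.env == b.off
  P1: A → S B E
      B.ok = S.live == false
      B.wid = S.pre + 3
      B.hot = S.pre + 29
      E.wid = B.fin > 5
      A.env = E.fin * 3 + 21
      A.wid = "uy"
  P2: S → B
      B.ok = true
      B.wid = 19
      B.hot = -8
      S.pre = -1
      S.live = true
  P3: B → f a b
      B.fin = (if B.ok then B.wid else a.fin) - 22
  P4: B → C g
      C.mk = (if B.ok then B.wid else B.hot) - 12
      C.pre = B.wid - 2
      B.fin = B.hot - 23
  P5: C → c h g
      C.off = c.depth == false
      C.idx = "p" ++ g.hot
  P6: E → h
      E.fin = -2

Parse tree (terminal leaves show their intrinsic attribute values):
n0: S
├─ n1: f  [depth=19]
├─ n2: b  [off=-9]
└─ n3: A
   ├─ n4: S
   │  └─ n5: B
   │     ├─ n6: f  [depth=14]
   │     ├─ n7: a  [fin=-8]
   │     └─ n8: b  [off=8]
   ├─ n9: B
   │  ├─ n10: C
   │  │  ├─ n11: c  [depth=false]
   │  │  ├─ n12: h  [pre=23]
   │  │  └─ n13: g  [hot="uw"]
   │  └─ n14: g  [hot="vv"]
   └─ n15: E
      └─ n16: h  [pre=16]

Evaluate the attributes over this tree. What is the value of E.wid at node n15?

false

1. n1.depth = 19  [terminal]
2. n2.off = -9  [terminal]
3. n3.pre = true  [f.depth == 19]
4. n5.ok = true  [true]
5. n5.wid = 19  [19]
6. n5.hot = -8  [-8]
7. n6.depth = 14  [terminal]
8. n7.fin = -8  [terminal]
9. n8.off = 8  [terminal]
10. n5.fin = -3  [(if B.ok then B.wid else a.fin) - 22]
11. n4.pre = -1  [-1]
12. n4.live = true  [true]
13. n9.ok = false  [S.live == false]
14. n9.wid = 2  [S.pre + 3]
15. n9.hot = 28  [S.pre + 29]
16. n10.mk = 16  [(if B.ok then B.wid else B.hot) - 12]
17. n10.pre = 0  [B.wid - 2]
18. n11.depth = false  [terminal]
19. n12.pre = 23  [terminal]
20. n13.hot = "uw"  [terminal]
21. n10.off = true  [c.depth == false]
22. n10.idx = "puw"  ["p" ++ g.hot]
23. n14.hot = "vv"  [terminal]
24. n9.fin = 5  [B.hot - 23]
25. n15.wid = false  [B.fin > 5]
26. n16.pre = 16  [terminal]
27. n15.fin = -2  [-2]
28. n3.env = 15  [E.fin * 3 + 21]
29. n3.wid = "uy"  ["uy"]
30. n0.pre = -3  [b.off + 6]
31. n0.live = false  [A.env == b.off]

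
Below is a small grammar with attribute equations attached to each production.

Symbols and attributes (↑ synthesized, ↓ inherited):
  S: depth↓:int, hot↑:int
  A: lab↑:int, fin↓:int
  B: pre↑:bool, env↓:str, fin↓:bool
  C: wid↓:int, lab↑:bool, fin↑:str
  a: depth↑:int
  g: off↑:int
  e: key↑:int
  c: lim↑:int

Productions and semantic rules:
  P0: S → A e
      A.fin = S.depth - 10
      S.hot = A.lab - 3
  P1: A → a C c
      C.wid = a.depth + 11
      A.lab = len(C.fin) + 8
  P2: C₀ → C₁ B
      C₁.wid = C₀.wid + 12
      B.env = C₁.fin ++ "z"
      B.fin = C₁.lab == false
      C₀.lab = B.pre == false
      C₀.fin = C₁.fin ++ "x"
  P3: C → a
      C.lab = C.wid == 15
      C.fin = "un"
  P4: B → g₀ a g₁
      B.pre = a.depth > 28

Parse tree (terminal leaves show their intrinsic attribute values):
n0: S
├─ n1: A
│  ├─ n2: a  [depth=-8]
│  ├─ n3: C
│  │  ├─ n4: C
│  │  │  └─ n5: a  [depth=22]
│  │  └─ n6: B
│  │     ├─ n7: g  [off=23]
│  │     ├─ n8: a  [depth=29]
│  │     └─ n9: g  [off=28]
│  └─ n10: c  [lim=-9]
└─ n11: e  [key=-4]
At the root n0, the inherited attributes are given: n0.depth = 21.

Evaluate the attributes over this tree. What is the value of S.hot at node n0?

8

1. n0.depth = 21  [given at root]
2. n1.fin = 11  [S.depth - 10]
3. n2.depth = -8  [terminal]
4. n3.wid = 3  [a.depth + 11]
5. n4.wid = 15  [C₀.wid + 12]
6. n5.depth = 22  [terminal]
7. n4.lab = true  [C.wid == 15]
8. n4.fin = "un"  ["un"]
9. n6.env = "unz"  [C₁.fin ++ "z"]
10. n6.fin = false  [C₁.lab == false]
11. n7.off = 23  [terminal]
12. n8.depth = 29  [terminal]
13. n9.off = 28  [terminal]
14. n6.pre = true  [a.depth > 28]
15. n3.lab = false  [B.pre == false]
16. n3.fin = "unx"  [C₁.fin ++ "x"]
17. n10.lim = -9  [terminal]
18. n1.lab = 11  [len(C.fin) + 8]
19. n11.key = -4  [terminal]
20. n0.hot = 8  [A.lab - 3]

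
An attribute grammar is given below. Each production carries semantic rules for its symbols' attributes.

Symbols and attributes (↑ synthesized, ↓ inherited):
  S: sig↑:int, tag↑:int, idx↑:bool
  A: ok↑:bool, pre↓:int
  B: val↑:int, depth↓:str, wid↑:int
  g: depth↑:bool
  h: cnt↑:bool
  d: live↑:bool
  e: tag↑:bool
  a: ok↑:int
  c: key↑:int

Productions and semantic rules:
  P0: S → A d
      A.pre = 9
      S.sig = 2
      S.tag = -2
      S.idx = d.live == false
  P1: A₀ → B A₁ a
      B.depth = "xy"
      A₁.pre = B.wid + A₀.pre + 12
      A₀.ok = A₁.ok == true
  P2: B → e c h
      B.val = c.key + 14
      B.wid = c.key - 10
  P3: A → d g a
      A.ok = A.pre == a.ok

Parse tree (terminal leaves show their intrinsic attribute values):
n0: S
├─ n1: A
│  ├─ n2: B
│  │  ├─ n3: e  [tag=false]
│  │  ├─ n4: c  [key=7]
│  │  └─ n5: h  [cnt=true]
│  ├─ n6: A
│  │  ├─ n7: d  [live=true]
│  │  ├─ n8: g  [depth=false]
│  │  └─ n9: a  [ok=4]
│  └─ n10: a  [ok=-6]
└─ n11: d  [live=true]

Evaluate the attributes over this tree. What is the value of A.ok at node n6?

false

1. n1.pre = 9  [9]
2. n2.depth = "xy"  ["xy"]
3. n3.tag = false  [terminal]
4. n4.key = 7  [terminal]
5. n5.cnt = true  [terminal]
6. n2.val = 21  [c.key + 14]
7. n2.wid = -3  [c.key - 10]
8. n6.pre = 18  [B.wid + A₀.pre + 12]
9. n7.live = true  [terminal]
10. n8.depth = false  [terminal]
11. n9.ok = 4  [terminal]
12. n6.ok = false  [A.pre == a.ok]
13. n10.ok = -6  [terminal]
14. n1.ok = false  [A₁.ok == true]
15. n11.live = true  [terminal]
16. n0.sig = 2  [2]
17. n0.tag = -2  [-2]
18. n0.idx = false  [d.live == false]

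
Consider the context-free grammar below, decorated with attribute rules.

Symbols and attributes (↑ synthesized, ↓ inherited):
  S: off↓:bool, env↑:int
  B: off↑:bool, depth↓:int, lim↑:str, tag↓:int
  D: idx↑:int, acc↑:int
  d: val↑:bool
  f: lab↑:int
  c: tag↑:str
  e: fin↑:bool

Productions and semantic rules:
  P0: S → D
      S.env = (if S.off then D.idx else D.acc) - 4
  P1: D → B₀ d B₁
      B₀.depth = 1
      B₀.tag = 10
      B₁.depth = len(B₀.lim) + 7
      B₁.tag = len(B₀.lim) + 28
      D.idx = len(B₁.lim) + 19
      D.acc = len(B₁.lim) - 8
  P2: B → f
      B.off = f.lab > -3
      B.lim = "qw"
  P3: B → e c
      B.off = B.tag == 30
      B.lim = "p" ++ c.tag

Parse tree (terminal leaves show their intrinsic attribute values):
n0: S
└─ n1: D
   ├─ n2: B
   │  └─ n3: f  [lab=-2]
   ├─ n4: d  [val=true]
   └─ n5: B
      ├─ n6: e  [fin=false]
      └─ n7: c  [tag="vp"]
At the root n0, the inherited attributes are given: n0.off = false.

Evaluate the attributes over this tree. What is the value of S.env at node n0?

-9

1. n0.off = false  [given at root]
2. n2.depth = 1  [1]
3. n2.tag = 10  [10]
4. n3.lab = -2  [terminal]
5. n2.off = true  [f.lab > -3]
6. n2.lim = "qw"  ["qw"]
7. n4.val = true  [terminal]
8. n5.depth = 9  [len(B₀.lim) + 7]
9. n5.tag = 30  [len(B₀.lim) + 28]
10. n6.fin = false  [terminal]
11. n7.tag = "vp"  [terminal]
12. n5.off = true  [B.tag == 30]
13. n5.lim = "pvp"  ["p" ++ c.tag]
14. n1.idx = 22  [len(B₁.lim) + 19]
15. n1.acc = -5  [len(B₁.lim) - 8]
16. n0.env = -9  [(if S.off then D.idx else D.acc) - 4]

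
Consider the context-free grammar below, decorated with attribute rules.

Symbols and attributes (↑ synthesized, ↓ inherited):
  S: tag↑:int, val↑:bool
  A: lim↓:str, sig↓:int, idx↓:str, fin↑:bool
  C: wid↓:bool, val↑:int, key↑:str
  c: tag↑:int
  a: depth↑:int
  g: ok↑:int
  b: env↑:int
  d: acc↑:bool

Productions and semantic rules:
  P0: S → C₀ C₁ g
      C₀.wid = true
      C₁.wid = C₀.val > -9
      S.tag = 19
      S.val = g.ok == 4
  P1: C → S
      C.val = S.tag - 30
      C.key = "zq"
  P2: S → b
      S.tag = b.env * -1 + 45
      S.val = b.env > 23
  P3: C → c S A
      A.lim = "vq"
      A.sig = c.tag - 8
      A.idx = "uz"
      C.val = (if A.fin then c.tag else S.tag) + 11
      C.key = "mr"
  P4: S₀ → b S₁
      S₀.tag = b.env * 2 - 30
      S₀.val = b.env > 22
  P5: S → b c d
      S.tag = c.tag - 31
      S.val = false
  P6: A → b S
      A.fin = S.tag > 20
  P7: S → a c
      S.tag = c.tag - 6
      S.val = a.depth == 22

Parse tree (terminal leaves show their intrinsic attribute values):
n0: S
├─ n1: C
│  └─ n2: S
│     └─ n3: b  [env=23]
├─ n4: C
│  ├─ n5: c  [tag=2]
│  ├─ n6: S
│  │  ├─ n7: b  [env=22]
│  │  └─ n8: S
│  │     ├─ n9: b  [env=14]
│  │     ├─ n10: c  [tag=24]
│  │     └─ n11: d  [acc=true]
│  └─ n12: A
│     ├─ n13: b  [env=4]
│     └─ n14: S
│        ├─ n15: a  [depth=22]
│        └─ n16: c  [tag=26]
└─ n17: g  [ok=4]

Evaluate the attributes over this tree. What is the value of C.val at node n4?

1. n1.wid = true  [true]
2. n3.env = 23  [terminal]
3. n2.tag = 22  [b.env * -1 + 45]
4. n2.val = false  [b.env > 23]
5. n1.val = -8  [S.tag - 30]
6. n1.key = "zq"  ["zq"]
7. n4.wid = true  [C₀.val > -9]
8. n5.tag = 2  [terminal]
9. n7.env = 22  [terminal]
10. n9.env = 14  [terminal]
11. n10.tag = 24  [terminal]
12. n11.acc = true  [terminal]
13. n8.tag = -7  [c.tag - 31]
14. n8.val = false  [false]
15. n6.tag = 14  [b.env * 2 - 30]
16. n6.val = false  [b.env > 22]
17. n12.lim = "vq"  ["vq"]
18. n12.sig = -6  [c.tag - 8]
19. n12.idx = "uz"  ["uz"]
20. n13.env = 4  [terminal]
21. n15.depth = 22  [terminal]
22. n16.tag = 26  [terminal]
23. n14.tag = 20  [c.tag - 6]
24. n14.val = true  [a.depth == 22]
25. n12.fin = false  [S.tag > 20]
26. n4.val = 25  [(if A.fin then c.tag else S.tag) + 11]
27. n4.key = "mr"  ["mr"]
28. n17.ok = 4  [terminal]
29. n0.tag = 19  [19]
30. n0.val = true  [g.ok == 4]

25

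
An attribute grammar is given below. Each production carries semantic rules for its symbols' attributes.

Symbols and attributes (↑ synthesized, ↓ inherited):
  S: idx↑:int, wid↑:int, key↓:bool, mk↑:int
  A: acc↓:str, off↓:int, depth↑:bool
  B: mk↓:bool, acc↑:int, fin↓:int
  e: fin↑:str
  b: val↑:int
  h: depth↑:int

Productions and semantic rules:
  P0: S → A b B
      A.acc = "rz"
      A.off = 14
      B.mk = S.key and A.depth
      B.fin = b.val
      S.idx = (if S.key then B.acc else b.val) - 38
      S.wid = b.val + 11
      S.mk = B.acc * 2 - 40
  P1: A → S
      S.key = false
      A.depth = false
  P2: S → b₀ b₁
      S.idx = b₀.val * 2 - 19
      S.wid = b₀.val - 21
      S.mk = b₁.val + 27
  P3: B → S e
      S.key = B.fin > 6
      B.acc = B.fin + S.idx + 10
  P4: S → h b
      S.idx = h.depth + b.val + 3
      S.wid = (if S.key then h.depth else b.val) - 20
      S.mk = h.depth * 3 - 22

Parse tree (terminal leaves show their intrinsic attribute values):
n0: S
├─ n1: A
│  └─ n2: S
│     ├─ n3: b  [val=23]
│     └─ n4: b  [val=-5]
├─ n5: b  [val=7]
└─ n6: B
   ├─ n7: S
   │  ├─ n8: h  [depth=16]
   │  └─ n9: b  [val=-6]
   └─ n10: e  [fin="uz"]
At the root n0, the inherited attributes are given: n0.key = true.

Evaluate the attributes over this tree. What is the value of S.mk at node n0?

1. n0.key = true  [given at root]
2. n1.acc = "rz"  ["rz"]
3. n1.off = 14  [14]
4. n2.key = false  [false]
5. n3.val = 23  [terminal]
6. n4.val = -5  [terminal]
7. n2.idx = 27  [b₀.val * 2 - 19]
8. n2.wid = 2  [b₀.val - 21]
9. n2.mk = 22  [b₁.val + 27]
10. n1.depth = false  [false]
11. n5.val = 7  [terminal]
12. n6.mk = false  [S.key and A.depth]
13. n6.fin = 7  [b.val]
14. n7.key = true  [B.fin > 6]
15. n8.depth = 16  [terminal]
16. n9.val = -6  [terminal]
17. n7.idx = 13  [h.depth + b.val + 3]
18. n7.wid = -4  [(if S.key then h.depth else b.val) - 20]
19. n7.mk = 26  [h.depth * 3 - 22]
20. n10.fin = "uz"  [terminal]
21. n6.acc = 30  [B.fin + S.idx + 10]
22. n0.idx = -8  [(if S.key then B.acc else b.val) - 38]
23. n0.wid = 18  [b.val + 11]
24. n0.mk = 20  [B.acc * 2 - 40]

20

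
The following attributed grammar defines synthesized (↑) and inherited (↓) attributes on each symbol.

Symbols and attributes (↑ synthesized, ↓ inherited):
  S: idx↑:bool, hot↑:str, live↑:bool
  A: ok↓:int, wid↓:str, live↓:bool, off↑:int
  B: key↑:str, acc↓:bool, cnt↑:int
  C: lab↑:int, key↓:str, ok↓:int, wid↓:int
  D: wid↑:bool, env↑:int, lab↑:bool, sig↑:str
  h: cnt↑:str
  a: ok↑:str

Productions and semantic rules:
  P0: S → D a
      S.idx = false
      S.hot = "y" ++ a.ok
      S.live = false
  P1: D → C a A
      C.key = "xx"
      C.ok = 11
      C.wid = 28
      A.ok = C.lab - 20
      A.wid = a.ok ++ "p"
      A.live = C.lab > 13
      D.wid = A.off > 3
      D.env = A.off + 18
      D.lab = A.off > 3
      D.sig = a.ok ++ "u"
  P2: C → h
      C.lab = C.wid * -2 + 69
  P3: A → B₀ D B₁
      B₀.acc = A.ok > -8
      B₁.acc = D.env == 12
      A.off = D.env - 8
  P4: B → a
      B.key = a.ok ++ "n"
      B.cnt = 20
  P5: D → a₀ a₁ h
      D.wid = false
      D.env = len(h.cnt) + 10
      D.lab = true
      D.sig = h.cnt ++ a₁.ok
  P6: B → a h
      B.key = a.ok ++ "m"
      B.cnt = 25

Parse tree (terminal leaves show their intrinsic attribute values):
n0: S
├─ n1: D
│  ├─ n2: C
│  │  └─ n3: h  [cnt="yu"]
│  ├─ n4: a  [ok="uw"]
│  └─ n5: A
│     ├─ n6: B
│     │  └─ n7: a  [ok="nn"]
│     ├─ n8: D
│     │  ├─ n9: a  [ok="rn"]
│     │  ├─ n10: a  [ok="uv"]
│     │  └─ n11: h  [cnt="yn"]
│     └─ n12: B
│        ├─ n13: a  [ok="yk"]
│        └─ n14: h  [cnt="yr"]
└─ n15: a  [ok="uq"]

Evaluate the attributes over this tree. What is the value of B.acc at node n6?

1. n2.key = "xx"  ["xx"]
2. n2.ok = 11  [11]
3. n2.wid = 28  [28]
4. n3.cnt = "yu"  [terminal]
5. n2.lab = 13  [C.wid * -2 + 69]
6. n4.ok = "uw"  [terminal]
7. n5.ok = -7  [C.lab - 20]
8. n5.wid = "uwp"  [a.ok ++ "p"]
9. n5.live = false  [C.lab > 13]
10. n6.acc = true  [A.ok > -8]
11. n7.ok = "nn"  [terminal]
12. n6.key = "nnn"  [a.ok ++ "n"]
13. n6.cnt = 20  [20]
14. n9.ok = "rn"  [terminal]
15. n10.ok = "uv"  [terminal]
16. n11.cnt = "yn"  [terminal]
17. n8.wid = false  [false]
18. n8.env = 12  [len(h.cnt) + 10]
19. n8.lab = true  [true]
20. n8.sig = "ynuv"  [h.cnt ++ a₁.ok]
21. n12.acc = true  [D.env == 12]
22. n13.ok = "yk"  [terminal]
23. n14.cnt = "yr"  [terminal]
24. n12.key = "ykm"  [a.ok ++ "m"]
25. n12.cnt = 25  [25]
26. n5.off = 4  [D.env - 8]
27. n1.wid = true  [A.off > 3]
28. n1.env = 22  [A.off + 18]
29. n1.lab = true  [A.off > 3]
30. n1.sig = "uwu"  [a.ok ++ "u"]
31. n15.ok = "uq"  [terminal]
32. n0.idx = false  [false]
33. n0.hot = "yuq"  ["y" ++ a.ok]
34. n0.live = false  [false]

true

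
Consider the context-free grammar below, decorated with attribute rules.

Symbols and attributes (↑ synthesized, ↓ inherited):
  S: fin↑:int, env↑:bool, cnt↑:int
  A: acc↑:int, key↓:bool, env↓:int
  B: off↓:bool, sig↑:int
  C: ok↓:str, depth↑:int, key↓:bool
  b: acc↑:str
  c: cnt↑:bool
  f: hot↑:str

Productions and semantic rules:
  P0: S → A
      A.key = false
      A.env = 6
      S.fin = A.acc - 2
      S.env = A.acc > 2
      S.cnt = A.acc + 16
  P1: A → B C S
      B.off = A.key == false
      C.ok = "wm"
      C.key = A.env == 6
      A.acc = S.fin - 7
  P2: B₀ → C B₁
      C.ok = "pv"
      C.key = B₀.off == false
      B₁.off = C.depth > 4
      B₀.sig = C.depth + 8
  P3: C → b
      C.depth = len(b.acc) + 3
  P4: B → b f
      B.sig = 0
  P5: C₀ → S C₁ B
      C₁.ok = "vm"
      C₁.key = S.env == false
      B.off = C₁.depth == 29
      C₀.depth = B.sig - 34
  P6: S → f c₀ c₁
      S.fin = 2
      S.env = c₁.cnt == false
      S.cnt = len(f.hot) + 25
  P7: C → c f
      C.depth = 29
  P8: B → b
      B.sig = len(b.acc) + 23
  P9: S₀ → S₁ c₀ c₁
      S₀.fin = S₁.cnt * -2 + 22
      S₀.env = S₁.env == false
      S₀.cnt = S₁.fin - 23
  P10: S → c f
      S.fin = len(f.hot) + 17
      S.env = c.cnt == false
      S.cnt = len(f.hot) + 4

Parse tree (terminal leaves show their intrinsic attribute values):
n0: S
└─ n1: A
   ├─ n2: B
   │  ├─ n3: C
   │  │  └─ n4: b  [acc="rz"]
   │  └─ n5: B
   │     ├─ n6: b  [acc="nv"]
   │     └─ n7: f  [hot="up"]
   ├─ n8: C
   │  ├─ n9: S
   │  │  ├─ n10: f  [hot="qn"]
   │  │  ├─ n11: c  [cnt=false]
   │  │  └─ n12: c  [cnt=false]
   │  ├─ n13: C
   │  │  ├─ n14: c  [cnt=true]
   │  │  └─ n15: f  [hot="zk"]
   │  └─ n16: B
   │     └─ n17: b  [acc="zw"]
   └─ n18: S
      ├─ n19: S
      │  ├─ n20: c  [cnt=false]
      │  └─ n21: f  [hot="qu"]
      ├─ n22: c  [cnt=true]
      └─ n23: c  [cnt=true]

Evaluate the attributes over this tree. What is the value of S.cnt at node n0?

19

1. n1.key = false  [false]
2. n1.env = 6  [6]
3. n2.off = true  [A.key == false]
4. n3.ok = "pv"  ["pv"]
5. n3.key = false  [B₀.off == false]
6. n4.acc = "rz"  [terminal]
7. n3.depth = 5  [len(b.acc) + 3]
8. n5.off = true  [C.depth > 4]
9. n6.acc = "nv"  [terminal]
10. n7.hot = "up"  [terminal]
11. n5.sig = 0  [0]
12. n2.sig = 13  [C.depth + 8]
13. n8.ok = "wm"  ["wm"]
14. n8.key = true  [A.env == 6]
15. n10.hot = "qn"  [terminal]
16. n11.cnt = false  [terminal]
17. n12.cnt = false  [terminal]
18. n9.fin = 2  [2]
19. n9.env = true  [c₁.cnt == false]
20. n9.cnt = 27  [len(f.hot) + 25]
21. n13.ok = "vm"  ["vm"]
22. n13.key = false  [S.env == false]
23. n14.cnt = true  [terminal]
24. n15.hot = "zk"  [terminal]
25. n13.depth = 29  [29]
26. n16.off = true  [C₁.depth == 29]
27. n17.acc = "zw"  [terminal]
28. n16.sig = 25  [len(b.acc) + 23]
29. n8.depth = -9  [B.sig - 34]
30. n20.cnt = false  [terminal]
31. n21.hot = "qu"  [terminal]
32. n19.fin = 19  [len(f.hot) + 17]
33. n19.env = true  [c.cnt == false]
34. n19.cnt = 6  [len(f.hot) + 4]
35. n22.cnt = true  [terminal]
36. n23.cnt = true  [terminal]
37. n18.fin = 10  [S₁.cnt * -2 + 22]
38. n18.env = false  [S₁.env == false]
39. n18.cnt = -4  [S₁.fin - 23]
40. n1.acc = 3  [S.fin - 7]
41. n0.fin = 1  [A.acc - 2]
42. n0.env = true  [A.acc > 2]
43. n0.cnt = 19  [A.acc + 16]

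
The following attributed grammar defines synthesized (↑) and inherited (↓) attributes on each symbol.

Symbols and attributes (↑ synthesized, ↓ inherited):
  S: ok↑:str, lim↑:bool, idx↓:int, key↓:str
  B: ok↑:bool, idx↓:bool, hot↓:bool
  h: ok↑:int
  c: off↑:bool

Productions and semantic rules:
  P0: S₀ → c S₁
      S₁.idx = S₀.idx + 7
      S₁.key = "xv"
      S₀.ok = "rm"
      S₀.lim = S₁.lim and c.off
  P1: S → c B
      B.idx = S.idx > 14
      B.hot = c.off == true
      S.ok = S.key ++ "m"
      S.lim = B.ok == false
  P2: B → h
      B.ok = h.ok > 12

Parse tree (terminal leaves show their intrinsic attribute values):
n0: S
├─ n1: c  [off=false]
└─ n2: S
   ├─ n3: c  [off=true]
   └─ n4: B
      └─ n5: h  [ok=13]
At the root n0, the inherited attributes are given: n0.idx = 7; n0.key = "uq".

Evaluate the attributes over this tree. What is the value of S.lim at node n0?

false

1. n0.idx = 7  [given at root]
2. n0.key = "uq"  [given at root]
3. n1.off = false  [terminal]
4. n2.idx = 14  [S₀.idx + 7]
5. n2.key = "xv"  ["xv"]
6. n3.off = true  [terminal]
7. n4.idx = false  [S.idx > 14]
8. n4.hot = true  [c.off == true]
9. n5.ok = 13  [terminal]
10. n4.ok = true  [h.ok > 12]
11. n2.ok = "xvm"  [S.key ++ "m"]
12. n2.lim = false  [B.ok == false]
13. n0.ok = "rm"  ["rm"]
14. n0.lim = false  [S₁.lim and c.off]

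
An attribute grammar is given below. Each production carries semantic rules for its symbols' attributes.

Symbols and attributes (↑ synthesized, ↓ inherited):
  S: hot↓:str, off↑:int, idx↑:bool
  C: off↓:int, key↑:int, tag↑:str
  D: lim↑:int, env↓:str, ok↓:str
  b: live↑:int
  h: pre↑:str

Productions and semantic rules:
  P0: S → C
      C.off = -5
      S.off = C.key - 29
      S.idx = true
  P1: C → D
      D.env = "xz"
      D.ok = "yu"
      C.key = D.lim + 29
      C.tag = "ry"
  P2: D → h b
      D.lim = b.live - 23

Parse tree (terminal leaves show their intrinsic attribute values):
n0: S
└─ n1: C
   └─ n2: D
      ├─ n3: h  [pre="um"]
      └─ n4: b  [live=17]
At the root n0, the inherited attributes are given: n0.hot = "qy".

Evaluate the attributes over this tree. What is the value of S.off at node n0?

-6

1. n0.hot = "qy"  [given at root]
2. n1.off = -5  [-5]
3. n2.env = "xz"  ["xz"]
4. n2.ok = "yu"  ["yu"]
5. n3.pre = "um"  [terminal]
6. n4.live = 17  [terminal]
7. n2.lim = -6  [b.live - 23]
8. n1.key = 23  [D.lim + 29]
9. n1.tag = "ry"  ["ry"]
10. n0.off = -6  [C.key - 29]
11. n0.idx = true  [true]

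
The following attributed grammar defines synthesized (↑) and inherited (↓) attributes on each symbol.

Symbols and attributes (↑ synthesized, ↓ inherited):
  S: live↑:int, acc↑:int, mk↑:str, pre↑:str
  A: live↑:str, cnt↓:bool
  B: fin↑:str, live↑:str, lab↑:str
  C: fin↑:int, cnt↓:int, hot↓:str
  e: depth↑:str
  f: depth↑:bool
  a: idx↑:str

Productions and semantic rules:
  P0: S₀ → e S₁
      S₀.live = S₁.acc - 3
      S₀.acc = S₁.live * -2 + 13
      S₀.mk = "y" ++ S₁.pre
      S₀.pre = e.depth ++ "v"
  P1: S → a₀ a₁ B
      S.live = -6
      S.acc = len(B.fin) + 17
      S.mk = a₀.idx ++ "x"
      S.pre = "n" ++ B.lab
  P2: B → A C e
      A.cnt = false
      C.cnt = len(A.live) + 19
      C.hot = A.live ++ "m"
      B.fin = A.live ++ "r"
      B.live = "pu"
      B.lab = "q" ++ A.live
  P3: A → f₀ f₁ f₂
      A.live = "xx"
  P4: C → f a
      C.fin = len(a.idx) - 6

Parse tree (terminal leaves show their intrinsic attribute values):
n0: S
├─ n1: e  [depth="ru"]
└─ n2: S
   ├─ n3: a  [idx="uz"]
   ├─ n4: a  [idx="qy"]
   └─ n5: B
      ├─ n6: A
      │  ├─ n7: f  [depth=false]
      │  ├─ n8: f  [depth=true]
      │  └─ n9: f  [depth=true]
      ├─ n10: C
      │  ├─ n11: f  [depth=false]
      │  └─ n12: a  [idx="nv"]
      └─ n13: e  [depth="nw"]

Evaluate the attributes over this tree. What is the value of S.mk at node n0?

1. n1.depth = "ru"  [terminal]
2. n3.idx = "uz"  [terminal]
3. n4.idx = "qy"  [terminal]
4. n6.cnt = false  [false]
5. n7.depth = false  [terminal]
6. n8.depth = true  [terminal]
7. n9.depth = true  [terminal]
8. n6.live = "xx"  ["xx"]
9. n10.cnt = 21  [len(A.live) + 19]
10. n10.hot = "xxm"  [A.live ++ "m"]
11. n11.depth = false  [terminal]
12. n12.idx = "nv"  [terminal]
13. n10.fin = -4  [len(a.idx) - 6]
14. n13.depth = "nw"  [terminal]
15. n5.fin = "xxr"  [A.live ++ "r"]
16. n5.live = "pu"  ["pu"]
17. n5.lab = "qxx"  ["q" ++ A.live]
18. n2.live = -6  [-6]
19. n2.acc = 20  [len(B.fin) + 17]
20. n2.mk = "uzx"  [a₀.idx ++ "x"]
21. n2.pre = "nqxx"  ["n" ++ B.lab]
22. n0.live = 17  [S₁.acc - 3]
23. n0.acc = 25  [S₁.live * -2 + 13]
24. n0.mk = "ynqxx"  ["y" ++ S₁.pre]
25. n0.pre = "ruv"  [e.depth ++ "v"]

"ynqxx"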